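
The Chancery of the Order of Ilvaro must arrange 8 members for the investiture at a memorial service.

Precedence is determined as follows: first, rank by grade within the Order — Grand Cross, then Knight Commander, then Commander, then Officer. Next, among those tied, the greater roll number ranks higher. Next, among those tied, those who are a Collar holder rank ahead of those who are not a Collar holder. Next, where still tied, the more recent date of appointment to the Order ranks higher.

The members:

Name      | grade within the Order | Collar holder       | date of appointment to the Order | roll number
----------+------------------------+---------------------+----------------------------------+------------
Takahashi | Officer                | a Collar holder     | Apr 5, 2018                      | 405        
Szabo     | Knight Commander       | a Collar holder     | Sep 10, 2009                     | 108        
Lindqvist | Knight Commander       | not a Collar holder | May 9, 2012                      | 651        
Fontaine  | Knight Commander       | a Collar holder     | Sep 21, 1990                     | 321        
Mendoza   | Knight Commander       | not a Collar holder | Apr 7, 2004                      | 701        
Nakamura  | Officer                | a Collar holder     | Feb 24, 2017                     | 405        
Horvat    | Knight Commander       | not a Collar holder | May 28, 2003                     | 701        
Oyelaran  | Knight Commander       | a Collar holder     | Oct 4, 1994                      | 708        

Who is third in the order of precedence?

Horvat

By grade within the Order: Oyelaran, Mendoza, Horvat, Lindqvist, Fontaine and Szabo (Knight Commander); then Takahashi and Nakamura (Officer).
Among Oyelaran, Mendoza, Horvat, Lindqvist, Fontaine and Szabo, by roll number (higher first): Oyelaran (708) before Mendoza and Horvat (701) before Lindqvist (651) before Fontaine (321) before Szabo (108).
Mendoza and Horvat are each not a Collar holder, so the next rule applies.
Among Mendoza and Horvat, by date of appointment to the Order (later first): Mendoza (Apr 7, 2004) before Horvat (May 28, 2003).
Takahashi and Nakamura both have roll number 405, so the next rule applies.
Takahashi and Nakamura are each a Collar holder, so the next rule applies.
Among Takahashi and Nakamura, by date of appointment to the Order (later first): Takahashi (Apr 5, 2018) before Nakamura (Feb 24, 2017).
Order: Oyelaran, Mendoza, Horvat, Lindqvist, Fontaine, Szabo, Takahashi, Nakamura.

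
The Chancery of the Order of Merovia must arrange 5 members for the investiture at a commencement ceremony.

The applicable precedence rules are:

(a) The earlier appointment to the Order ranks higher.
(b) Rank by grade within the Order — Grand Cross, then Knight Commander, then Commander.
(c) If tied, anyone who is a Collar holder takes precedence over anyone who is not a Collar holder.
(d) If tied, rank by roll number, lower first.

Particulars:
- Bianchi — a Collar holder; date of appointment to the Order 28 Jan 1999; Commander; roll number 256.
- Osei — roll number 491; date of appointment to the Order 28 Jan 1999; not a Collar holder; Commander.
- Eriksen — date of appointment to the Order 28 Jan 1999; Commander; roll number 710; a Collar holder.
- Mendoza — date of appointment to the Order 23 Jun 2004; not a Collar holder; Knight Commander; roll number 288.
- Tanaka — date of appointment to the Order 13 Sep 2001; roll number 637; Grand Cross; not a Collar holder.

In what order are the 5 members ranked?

Bianchi, Eriksen, Osei, Tanaka, Mendoza

By date of appointment to the Order (earlier first): Bianchi, Eriksen and Osei (each 28 Jan 1999); then Tanaka (13 Sep 2001); then Mendoza (23 Jun 2004).
Bianchi, Eriksen and Osei are each Commander, so the next rule applies.
Among Bianchi, Eriksen and Osei, a Collar holder before not a Collar holder: Bianchi and Eriksen (a Collar holder) before Osei (not a Collar holder).
Among Bianchi and Eriksen, by roll number (lower first): Bianchi (256) before Eriksen (710).
Full order: Bianchi, Eriksen, Osei, Tanaka, Mendoza.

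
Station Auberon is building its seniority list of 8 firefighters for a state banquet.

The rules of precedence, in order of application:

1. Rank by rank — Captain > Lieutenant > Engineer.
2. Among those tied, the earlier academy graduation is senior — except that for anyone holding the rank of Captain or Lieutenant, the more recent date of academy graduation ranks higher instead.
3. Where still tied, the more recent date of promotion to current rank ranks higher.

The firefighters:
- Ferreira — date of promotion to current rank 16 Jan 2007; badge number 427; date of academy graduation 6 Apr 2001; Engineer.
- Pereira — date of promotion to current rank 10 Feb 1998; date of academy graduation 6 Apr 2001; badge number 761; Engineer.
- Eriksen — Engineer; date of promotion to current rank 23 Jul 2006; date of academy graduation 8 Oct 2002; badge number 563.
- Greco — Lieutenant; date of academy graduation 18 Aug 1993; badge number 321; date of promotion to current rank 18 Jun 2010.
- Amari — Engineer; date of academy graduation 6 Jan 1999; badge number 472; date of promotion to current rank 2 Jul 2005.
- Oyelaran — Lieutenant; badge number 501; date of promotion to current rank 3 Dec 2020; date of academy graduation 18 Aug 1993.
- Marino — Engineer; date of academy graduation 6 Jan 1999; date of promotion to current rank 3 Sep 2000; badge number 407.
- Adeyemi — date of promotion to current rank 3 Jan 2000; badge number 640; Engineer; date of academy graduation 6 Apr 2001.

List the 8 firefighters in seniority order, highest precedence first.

By rank: Oyelaran and Greco (Lieutenant); then Amari, Marino, Ferreira, Adeyemi, Pereira and Eriksen (Engineer).
Oyelaran and Greco both have date of academy graduation 18 Aug 1993, so the next rule applies.
Among Oyelaran and Greco, by date of promotion to current rank (later first): Oyelaran (3 Dec 2020) before Greco (18 Jun 2010).
Among Amari, Marino, Ferreira, Adeyemi, Pereira and Eriksen, by date of academy graduation (earlier first): Amari and Marino (6 Jan 1999) before Ferreira, Adeyemi and Pereira (6 Apr 2001) before Eriksen (8 Oct 2002).
Among Amari and Marino, by date of promotion to current rank (later first): Amari (2 Jul 2005) before Marino (3 Sep 2000).
Among Ferreira, Adeyemi and Pereira, by date of promotion to current rank (later first): Ferreira (16 Jan 2007) before Adeyemi (3 Jan 2000) before Pereira (10 Feb 1998).
Full order: Oyelaran, Greco, Amari, Marino, Ferreira, Adeyemi, Pereira, Eriksen.

Oyelaran, Greco, Amari, Marino, Ferreira, Adeyemi, Pereira, Eriksen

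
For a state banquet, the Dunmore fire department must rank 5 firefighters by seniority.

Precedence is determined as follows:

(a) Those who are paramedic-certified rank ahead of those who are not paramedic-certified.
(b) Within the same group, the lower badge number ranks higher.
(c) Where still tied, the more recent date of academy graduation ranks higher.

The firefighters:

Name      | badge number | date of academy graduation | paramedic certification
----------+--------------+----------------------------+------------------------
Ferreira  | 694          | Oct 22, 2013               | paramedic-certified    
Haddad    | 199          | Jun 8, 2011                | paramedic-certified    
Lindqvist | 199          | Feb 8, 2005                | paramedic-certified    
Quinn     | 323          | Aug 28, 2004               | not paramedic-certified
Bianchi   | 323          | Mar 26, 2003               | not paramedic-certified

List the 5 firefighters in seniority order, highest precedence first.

By the first rule: Haddad, Lindqvist and Ferreira (each paramedic-certified); then Quinn and Bianchi (both not paramedic-certified).
Among Haddad, Lindqvist and Ferreira, by badge number (lower first): Haddad and Lindqvist (199) before Ferreira (694).
Among Haddad and Lindqvist, by date of academy graduation (later first): Haddad (Jun 8, 2011) before Lindqvist (Feb 8, 2005).
Quinn and Bianchi both have badge number 323, so the next rule applies.
Among Quinn and Bianchi, by date of academy graduation (later first): Quinn (Aug 28, 2004) before Bianchi (Mar 26, 2003).
Full order: Haddad, Lindqvist, Ferreira, Quinn, Bianchi.

Haddad, Lindqvist, Ferreira, Quinn, Bianchi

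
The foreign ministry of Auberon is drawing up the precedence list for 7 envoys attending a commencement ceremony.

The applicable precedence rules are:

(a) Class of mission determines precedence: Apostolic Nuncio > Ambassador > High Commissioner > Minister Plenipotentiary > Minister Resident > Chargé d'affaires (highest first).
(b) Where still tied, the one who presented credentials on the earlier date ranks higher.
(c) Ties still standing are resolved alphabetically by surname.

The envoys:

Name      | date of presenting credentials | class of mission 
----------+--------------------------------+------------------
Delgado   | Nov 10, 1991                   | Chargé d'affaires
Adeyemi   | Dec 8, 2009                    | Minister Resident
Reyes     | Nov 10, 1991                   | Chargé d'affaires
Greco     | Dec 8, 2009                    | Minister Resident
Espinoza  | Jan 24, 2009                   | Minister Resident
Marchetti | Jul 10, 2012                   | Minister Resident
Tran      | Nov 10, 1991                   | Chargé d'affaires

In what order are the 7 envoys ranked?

Espinoza, Adeyemi, Greco, Marchetti, Delgado, Reyes, Tran

By class of mission: Espinoza, Adeyemi, Greco and Marchetti (Minister Resident); then Delgado, Reyes and Tran (Chargé d'affaires).
Among Espinoza, Adeyemi, Greco and Marchetti, by date of presenting credentials (earlier first): Espinoza (Jan 24, 2009) before Adeyemi and Greco (Dec 8, 2009) before Marchetti (Jul 10, 2012).
Among Adeyemi and Greco, alphabetically by surname: Adeyemi before Greco.
Delgado, Reyes and Tran all have date of presenting credentials Nov 10, 1991, so the next rule applies.
Among Delgado, Reyes and Tran, alphabetically by surname: Delgado before Reyes before Tran.
Full order: Espinoza, Adeyemi, Greco, Marchetti, Delgado, Reyes, Tran.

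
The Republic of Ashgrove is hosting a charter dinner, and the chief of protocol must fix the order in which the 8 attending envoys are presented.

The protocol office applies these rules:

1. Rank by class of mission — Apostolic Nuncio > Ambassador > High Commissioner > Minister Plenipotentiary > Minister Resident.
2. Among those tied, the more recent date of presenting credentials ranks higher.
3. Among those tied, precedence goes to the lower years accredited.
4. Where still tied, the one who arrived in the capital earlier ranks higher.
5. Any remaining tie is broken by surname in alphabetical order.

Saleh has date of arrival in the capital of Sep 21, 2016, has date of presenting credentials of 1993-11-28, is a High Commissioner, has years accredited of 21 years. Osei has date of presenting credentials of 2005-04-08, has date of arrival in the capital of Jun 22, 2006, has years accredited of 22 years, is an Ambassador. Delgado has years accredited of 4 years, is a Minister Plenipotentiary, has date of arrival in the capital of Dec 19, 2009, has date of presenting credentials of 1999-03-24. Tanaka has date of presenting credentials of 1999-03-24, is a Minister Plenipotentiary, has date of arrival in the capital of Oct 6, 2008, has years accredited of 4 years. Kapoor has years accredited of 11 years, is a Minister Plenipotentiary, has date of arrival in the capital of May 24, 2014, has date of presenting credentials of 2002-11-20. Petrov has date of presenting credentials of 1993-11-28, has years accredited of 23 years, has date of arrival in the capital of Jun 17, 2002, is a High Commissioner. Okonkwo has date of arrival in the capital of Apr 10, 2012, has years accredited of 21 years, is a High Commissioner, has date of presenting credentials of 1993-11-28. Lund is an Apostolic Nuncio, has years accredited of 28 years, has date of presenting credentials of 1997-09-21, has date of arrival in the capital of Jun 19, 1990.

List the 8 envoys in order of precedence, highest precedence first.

By class of mission: Lund (Apostolic Nuncio); then Osei (Ambassador); then Okonkwo, Saleh and Petrov (High Commissioner); then Kapoor, Tanaka and Delgado (Minister Plenipotentiary).
Okonkwo, Saleh and Petrov all have date of presenting credentials 1993-11-28, so the next rule applies.
Among Okonkwo, Saleh and Petrov, by years accredited (lower first): Okonkwo and Saleh (21 years) before Petrov (23 years).
Among Okonkwo and Saleh, by date of arrival in the capital (earlier first): Okonkwo (Apr 10, 2012) before Saleh (Sep 21, 2016).
Among Kapoor, Tanaka and Delgado, by date of presenting credentials (later first): Kapoor (2002-11-20) before Tanaka and Delgado (1999-03-24).
Tanaka and Delgado both have years accredited 4 years, so the next rule applies.
Among Tanaka and Delgado, by date of arrival in the capital (earlier first): Tanaka (Oct 6, 2008) before Delgado (Dec 19, 2009).
Full order: Lund, Osei, Okonkwo, Saleh, Petrov, Kapoor, Tanaka, Delgado.

Lund, Osei, Okonkwo, Saleh, Petrov, Kapoor, Tanaka, Delgado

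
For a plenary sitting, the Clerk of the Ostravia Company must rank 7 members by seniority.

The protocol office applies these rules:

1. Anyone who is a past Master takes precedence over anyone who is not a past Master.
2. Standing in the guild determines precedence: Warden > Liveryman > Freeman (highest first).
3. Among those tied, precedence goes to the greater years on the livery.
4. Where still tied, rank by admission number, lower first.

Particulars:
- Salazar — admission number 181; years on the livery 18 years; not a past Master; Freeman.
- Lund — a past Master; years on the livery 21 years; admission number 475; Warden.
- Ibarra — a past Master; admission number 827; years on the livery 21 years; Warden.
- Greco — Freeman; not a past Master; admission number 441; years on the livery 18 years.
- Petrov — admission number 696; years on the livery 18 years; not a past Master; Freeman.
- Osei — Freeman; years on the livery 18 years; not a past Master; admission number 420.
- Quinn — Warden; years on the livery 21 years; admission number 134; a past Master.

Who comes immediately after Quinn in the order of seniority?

Lund

By the first rule: Quinn, Lund and Ibarra (each a past Master); then Salazar, Osei, Greco and Petrov (each not a past Master).
Quinn, Lund and Ibarra are each Warden, so the next rule applies.
Quinn, Lund and Ibarra all have years on the livery 21 years, so the next rule applies.
Among Quinn, Lund and Ibarra, by admission number (lower first): Quinn (134) before Lund (475) before Ibarra (827).
Salazar, Osei, Greco and Petrov are each Freeman, so the next rule applies.
Salazar, Osei, Greco and Petrov all have years on the livery 18 years, so the next rule applies.
Among Salazar, Osei, Greco and Petrov, by admission number (lower first): Salazar (181) before Osei (420) before Greco (441) before Petrov (696).
Order: Quinn, Lund, Ibarra, Salazar, Osei, Greco, Petrov.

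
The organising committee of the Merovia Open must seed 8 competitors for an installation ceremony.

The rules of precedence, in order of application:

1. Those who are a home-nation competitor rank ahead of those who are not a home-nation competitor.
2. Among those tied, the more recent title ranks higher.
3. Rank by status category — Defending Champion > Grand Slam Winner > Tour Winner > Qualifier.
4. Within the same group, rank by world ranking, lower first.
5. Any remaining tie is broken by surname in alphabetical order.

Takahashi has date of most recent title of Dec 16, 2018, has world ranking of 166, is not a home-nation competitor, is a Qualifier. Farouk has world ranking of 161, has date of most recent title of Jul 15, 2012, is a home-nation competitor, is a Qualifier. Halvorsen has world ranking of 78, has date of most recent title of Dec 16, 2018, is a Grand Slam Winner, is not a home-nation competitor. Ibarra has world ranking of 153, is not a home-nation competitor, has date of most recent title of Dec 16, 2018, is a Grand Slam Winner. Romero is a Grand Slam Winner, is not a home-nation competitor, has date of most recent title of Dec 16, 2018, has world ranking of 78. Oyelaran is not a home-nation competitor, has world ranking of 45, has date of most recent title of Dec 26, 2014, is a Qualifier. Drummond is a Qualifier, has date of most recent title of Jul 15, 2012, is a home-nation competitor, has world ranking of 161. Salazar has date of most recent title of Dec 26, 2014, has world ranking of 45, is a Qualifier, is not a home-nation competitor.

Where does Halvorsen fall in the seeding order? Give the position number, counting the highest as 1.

3

By the first rule: Drummond and Farouk (both a home-nation competitor); then Halvorsen, Romero, Ibarra, Takahashi, Oyelaran and Salazar (each not a home-nation competitor).
Drummond and Farouk both have date of most recent title Jul 15, 2012, so the next rule applies.
Drummond and Farouk are each Qualifier, so the next rule applies.
Drummond and Farouk both have world ranking 161, so the next rule applies.
Among Drummond and Farouk, alphabetically by surname: Drummond before Farouk.
Among Halvorsen, Romero, Ibarra, Takahashi, Oyelaran and Salazar, by date of most recent title (later first): Halvorsen, Romero, Ibarra and Takahashi (Dec 16, 2018) before Oyelaran and Salazar (Dec 26, 2014).
Among Halvorsen, Romero, Ibarra and Takahashi, by status category: Halvorsen, Romero and Ibarra (Grand Slam Winner) before Takahashi (Qualifier).
Among Halvorsen, Romero and Ibarra, by world ranking (lower first): Halvorsen and Romero (78) before Ibarra (153).
Among Halvorsen and Romero, alphabetically by surname: Halvorsen before Romero.
Oyelaran and Salazar are each Qualifier, so the next rule applies.
Oyelaran and Salazar both have world ranking 45, so the next rule applies.
Among Oyelaran and Salazar, alphabetically by surname: Oyelaran before Salazar.
Order: Drummond, Farouk, Halvorsen, Romero, Ibarra, Takahashi, Oyelaran, Salazar. So position 3.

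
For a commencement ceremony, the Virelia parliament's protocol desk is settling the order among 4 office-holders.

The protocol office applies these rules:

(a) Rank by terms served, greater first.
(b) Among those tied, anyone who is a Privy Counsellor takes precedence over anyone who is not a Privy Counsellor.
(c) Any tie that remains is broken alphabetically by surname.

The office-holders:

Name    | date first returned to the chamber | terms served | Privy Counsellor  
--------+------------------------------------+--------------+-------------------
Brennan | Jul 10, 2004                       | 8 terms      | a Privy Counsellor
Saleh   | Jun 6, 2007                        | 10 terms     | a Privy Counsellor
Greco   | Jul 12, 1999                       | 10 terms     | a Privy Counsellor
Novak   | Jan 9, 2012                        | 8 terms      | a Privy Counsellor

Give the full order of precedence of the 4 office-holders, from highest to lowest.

By terms served (higher first): Greco and Saleh (both 10 terms); then Brennan and Novak (both 8 terms).
Greco and Saleh are each a Privy Counsellor, so the next rule applies.
Among Greco and Saleh, alphabetically by surname: Greco before Saleh.
Brennan and Novak are each a Privy Counsellor, so the next rule applies.
Among Brennan and Novak, alphabetically by surname: Brennan before Novak.
Full order: Greco, Saleh, Brennan, Novak.

Greco, Saleh, Brennan, Novak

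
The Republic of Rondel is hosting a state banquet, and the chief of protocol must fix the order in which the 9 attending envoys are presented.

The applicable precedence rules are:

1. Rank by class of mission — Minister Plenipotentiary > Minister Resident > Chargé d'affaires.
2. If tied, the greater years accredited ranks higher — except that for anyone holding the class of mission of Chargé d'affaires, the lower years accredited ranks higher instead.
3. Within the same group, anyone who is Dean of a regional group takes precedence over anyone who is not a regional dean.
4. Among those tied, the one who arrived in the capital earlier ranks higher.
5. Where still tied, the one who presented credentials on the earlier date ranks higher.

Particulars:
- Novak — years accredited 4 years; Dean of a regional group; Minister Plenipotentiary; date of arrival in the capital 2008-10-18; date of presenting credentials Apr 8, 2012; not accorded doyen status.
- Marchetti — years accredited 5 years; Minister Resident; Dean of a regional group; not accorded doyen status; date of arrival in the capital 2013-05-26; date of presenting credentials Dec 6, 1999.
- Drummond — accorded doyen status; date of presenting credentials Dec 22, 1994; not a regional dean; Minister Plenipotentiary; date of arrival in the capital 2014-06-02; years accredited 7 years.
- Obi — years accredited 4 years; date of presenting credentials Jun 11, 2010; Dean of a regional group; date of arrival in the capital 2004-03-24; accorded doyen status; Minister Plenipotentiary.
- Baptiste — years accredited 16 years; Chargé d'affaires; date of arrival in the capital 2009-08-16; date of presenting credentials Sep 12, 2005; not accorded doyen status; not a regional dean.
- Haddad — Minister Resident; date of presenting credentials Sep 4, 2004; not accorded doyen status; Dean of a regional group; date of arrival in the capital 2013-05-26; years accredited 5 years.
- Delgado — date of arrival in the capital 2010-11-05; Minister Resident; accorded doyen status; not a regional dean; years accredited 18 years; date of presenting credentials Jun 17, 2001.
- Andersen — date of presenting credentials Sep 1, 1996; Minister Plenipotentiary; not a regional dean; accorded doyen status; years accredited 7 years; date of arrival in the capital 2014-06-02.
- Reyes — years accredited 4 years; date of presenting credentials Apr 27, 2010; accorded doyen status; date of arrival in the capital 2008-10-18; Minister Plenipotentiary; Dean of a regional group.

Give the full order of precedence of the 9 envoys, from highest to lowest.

By class of mission: Drummond, Andersen, Obi, Reyes and Novak (Minister Plenipotentiary); then Delgado, Marchetti and Haddad (Minister Resident); then Baptiste (Chargé d'affaires).
Among Drummond, Andersen, Obi, Reyes and Novak, by years accredited (higher first): Drummond and Andersen (7 years) before Obi, Reyes and Novak (4 years).
Drummond and Andersen are each not a regional dean, so the next rule applies.
Drummond and Andersen both have date of arrival in the capital 2014-06-02, so the next rule applies.
Among Drummond and Andersen, by date of presenting credentials (earlier first): Drummond (Dec 22, 1994) before Andersen (Sep 1, 1996).
Obi, Reyes and Novak are each Dean of a regional group, so the next rule applies.
Among Obi, Reyes and Novak, by date of arrival in the capital (earlier first): Obi (2004-03-24) before Reyes and Novak (2008-10-18).
Among Reyes and Novak, by date of presenting credentials (earlier first): Reyes (Apr 27, 2010) before Novak (Apr 8, 2012).
Among Delgado, Marchetti and Haddad, by years accredited (higher first): Delgado (18 years) before Marchetti and Haddad (5 years).
Marchetti and Haddad are each Dean of a regional group, so the next rule applies.
Marchetti and Haddad both have date of arrival in the capital 2013-05-26, so the next rule applies.
Among Marchetti and Haddad, by date of presenting credentials (earlier first): Marchetti (Dec 6, 1999) before Haddad (Sep 4, 2004).
Full order: Drummond, Andersen, Obi, Reyes, Novak, Delgado, Marchetti, Haddad, Baptiste.

Drummond, Andersen, Obi, Reyes, Novak, Delgado, Marchetti, Haddad, Baptiste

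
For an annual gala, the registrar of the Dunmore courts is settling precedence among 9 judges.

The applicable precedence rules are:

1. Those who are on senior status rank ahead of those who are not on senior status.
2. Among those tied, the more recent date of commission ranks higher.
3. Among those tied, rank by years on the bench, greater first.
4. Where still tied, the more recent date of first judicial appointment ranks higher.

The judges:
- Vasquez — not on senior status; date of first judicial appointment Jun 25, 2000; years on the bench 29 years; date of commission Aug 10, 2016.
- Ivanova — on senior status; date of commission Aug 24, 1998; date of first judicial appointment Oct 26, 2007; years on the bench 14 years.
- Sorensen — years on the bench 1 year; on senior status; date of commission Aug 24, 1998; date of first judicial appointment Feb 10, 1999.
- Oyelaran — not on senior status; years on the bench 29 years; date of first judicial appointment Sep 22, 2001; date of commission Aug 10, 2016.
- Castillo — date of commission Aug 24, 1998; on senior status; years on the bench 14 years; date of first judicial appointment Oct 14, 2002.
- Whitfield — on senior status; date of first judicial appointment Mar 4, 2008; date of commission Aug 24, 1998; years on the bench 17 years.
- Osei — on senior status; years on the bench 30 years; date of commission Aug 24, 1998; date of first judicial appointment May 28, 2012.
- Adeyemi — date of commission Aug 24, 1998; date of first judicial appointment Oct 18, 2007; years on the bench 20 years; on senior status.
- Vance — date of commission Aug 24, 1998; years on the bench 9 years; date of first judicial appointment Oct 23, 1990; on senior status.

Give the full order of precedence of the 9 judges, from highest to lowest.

Osei, Adeyemi, Whitfield, Ivanova, Castillo, Vance, Sorensen, Oyelaran, Vasquez

By the first rule: Osei, Adeyemi, Whitfield, Ivanova, Castillo, Vance and Sorensen (each on senior status); then Oyelaran and Vasquez (both not on senior status).
Osei, Adeyemi, Whitfield, Ivanova, Castillo, Vance and Sorensen all have date of commission Aug 24, 1998, so the next rule applies.
Among Osei, Adeyemi, Whitfield, Ivanova, Castillo, Vance and Sorensen, by years on the bench (higher first): Osei (30 years) before Adeyemi (20 years) before Whitfield (17 years) before Ivanova and Castillo (14 years) before Vance (9 years) before Sorensen (1 year).
Among Ivanova and Castillo, by date of first judicial appointment (later first): Ivanova (Oct 26, 2007) before Castillo (Oct 14, 2002).
Oyelaran and Vasquez both have date of commission Aug 10, 2016, so the next rule applies.
Oyelaran and Vasquez both have years on the bench 29 years, so the next rule applies.
Among Oyelaran and Vasquez, by date of first judicial appointment (later first): Oyelaran (Sep 22, 2001) before Vasquez (Jun 25, 2000).
Full order: Osei, Adeyemi, Whitfield, Ivanova, Castillo, Vance, Sorensen, Oyelaran, Vasquez.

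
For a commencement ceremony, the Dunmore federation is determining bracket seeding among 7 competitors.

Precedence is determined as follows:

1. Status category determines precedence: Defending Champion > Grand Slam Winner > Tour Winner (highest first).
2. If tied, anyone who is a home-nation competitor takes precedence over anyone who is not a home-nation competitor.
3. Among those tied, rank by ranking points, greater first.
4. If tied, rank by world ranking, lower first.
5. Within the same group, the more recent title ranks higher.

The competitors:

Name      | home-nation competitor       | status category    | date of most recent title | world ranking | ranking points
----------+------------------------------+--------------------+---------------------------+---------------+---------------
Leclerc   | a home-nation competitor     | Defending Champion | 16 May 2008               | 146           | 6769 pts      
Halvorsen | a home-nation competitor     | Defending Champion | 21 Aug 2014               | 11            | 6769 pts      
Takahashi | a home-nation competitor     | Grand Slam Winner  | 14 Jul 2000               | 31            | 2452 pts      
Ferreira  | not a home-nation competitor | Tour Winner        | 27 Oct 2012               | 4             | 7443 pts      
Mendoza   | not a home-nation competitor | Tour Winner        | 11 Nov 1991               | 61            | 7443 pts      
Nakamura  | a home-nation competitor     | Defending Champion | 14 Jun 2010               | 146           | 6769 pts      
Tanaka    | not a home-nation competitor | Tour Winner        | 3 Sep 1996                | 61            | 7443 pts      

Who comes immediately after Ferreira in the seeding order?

By status category: Halvorsen, Nakamura and Leclerc (Defending Champion); then Takahashi (Grand Slam Winner); then Ferreira, Tanaka and Mendoza (Tour Winner).
Halvorsen, Nakamura and Leclerc are each a home-nation competitor, so the next rule applies.
Halvorsen, Nakamura and Leclerc all have ranking points 6769 pts, so the next rule applies.
Among Halvorsen, Nakamura and Leclerc, by world ranking (lower first): Halvorsen (11) before Nakamura and Leclerc (146).
Among Nakamura and Leclerc, by date of most recent title (later first): Nakamura (14 Jun 2010) before Leclerc (16 May 2008).
Ferreira, Tanaka and Mendoza are each not a home-nation competitor, so the next rule applies.
Ferreira, Tanaka and Mendoza all have ranking points 7443 pts, so the next rule applies.
Among Ferreira, Tanaka and Mendoza, by world ranking (lower first): Ferreira (4) before Tanaka and Mendoza (61).
Among Tanaka and Mendoza, by date of most recent title (later first): Tanaka (3 Sep 1996) before Mendoza (11 Nov 1991).
Order: Halvorsen, Nakamura, Leclerc, Takahashi, Ferreira, Tanaka, Mendoza.

Tanaka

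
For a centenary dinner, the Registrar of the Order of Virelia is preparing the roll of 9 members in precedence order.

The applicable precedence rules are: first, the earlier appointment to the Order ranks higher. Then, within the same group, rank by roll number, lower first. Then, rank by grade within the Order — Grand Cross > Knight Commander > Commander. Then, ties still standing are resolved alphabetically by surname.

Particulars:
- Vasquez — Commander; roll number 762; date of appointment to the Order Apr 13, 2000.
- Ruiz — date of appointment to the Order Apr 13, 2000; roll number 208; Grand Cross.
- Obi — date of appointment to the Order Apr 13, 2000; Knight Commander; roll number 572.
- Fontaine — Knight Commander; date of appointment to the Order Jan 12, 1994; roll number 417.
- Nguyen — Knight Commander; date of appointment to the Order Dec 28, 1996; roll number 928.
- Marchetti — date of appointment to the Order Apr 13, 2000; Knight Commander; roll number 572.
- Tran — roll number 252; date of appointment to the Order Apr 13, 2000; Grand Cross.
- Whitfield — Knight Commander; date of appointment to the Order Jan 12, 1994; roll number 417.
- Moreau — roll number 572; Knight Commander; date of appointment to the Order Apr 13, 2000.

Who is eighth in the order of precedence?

By date of appointment to the Order (earlier first): Fontaine and Whitfield (both Jan 12, 1994); then Nguyen (Dec 28, 1996); then Ruiz, Tran, Marchetti, Moreau, Obi and Vasquez (each Apr 13, 2000).
Fontaine and Whitfield both have roll number 417, so the next rule applies.
Fontaine and Whitfield are each Knight Commander, so the next rule applies.
Among Fontaine and Whitfield, alphabetically by surname: Fontaine before Whitfield.
Among Ruiz, Tran, Marchetti, Moreau, Obi and Vasquez, by roll number (lower first): Ruiz (208) before Tran (252) before Marchetti, Moreau and Obi (572) before Vasquez (762).
Marchetti, Moreau and Obi are each Knight Commander, so the next rule applies.
Among Marchetti, Moreau and Obi, alphabetically by surname: Marchetti before Moreau before Obi.
Order: Fontaine, Whitfield, Nguyen, Ruiz, Tran, Marchetti, Moreau, Obi, Vasquez.

Obi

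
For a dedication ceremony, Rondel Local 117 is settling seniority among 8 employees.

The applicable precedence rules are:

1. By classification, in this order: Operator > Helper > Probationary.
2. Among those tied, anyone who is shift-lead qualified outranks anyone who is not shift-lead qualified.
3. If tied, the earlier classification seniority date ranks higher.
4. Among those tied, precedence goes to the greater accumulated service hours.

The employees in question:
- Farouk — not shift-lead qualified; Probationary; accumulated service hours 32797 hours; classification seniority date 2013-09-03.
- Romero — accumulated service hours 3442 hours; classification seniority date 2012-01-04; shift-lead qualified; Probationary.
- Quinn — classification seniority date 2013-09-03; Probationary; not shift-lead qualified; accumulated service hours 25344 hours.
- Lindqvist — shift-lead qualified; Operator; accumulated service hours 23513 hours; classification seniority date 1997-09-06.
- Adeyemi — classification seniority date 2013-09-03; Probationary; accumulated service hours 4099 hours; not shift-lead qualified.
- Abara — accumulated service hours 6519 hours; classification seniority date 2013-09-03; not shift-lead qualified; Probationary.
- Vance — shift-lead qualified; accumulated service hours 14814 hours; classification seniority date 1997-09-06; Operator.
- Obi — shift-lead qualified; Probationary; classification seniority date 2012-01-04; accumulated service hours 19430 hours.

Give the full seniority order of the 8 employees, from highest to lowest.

Lindqvist, Vance, Obi, Romero, Farouk, Quinn, Abara, Adeyemi

By classification: Lindqvist and Vance (Operator); then Obi, Romero, Farouk, Quinn, Abara and Adeyemi (Probationary).
Lindqvist and Vance are each shift-lead qualified, so the next rule applies.
Lindqvist and Vance both have classification seniority date 1997-09-06, so the next rule applies.
Among Lindqvist and Vance, by accumulated service hours (higher first): Lindqvist (23513 hours) before Vance (14814 hours).
Among Obi, Romero, Farouk, Quinn, Abara and Adeyemi, shift-lead qualified before not shift-lead qualified: Obi and Romero (shift-lead qualified) before Farouk, Quinn, Abara and Adeyemi (not shift-lead qualified).
Obi and Romero both have classification seniority date 2012-01-04, so the next rule applies.
Among Obi and Romero, by accumulated service hours (higher first): Obi (19430 hours) before Romero (3442 hours).
Farouk, Quinn, Abara and Adeyemi all have classification seniority date 2013-09-03, so the next rule applies.
Among Farouk, Quinn, Abara and Adeyemi, by accumulated service hours (higher first): Farouk (32797 hours) before Quinn (25344 hours) before Abara (6519 hours) before Adeyemi (4099 hours).
Full order: Lindqvist, Vance, Obi, Romero, Farouk, Quinn, Abara, Adeyemi.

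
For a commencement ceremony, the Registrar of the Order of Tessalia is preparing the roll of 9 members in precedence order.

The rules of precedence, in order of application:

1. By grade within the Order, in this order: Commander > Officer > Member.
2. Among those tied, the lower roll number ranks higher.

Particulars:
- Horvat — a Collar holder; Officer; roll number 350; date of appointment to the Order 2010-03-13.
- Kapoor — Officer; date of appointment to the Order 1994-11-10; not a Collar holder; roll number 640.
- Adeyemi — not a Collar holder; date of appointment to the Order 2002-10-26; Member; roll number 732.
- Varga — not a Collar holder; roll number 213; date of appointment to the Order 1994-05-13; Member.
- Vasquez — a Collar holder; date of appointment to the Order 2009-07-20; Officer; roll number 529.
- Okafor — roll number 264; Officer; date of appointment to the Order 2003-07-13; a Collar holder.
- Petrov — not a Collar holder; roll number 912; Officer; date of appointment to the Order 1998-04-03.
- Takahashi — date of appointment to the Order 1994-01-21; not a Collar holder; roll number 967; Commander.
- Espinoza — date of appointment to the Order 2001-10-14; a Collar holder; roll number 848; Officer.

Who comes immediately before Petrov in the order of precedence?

Espinoza

By grade within the Order: Takahashi (Commander); then Okafor, Horvat, Vasquez, Kapoor, Espinoza and Petrov (Officer); then Varga and Adeyemi (Member).
Among Okafor, Horvat, Vasquez, Kapoor, Espinoza and Petrov, by roll number (lower first): Okafor (264) before Horvat (350) before Vasquez (529) before Kapoor (640) before Espinoza (848) before Petrov (912).
Among Varga and Adeyemi, by roll number (lower first): Varga (213) before Adeyemi (732).
Order: Takahashi, Okafor, Horvat, Vasquez, Kapoor, Espinoza, Petrov, Varga, Adeyemi.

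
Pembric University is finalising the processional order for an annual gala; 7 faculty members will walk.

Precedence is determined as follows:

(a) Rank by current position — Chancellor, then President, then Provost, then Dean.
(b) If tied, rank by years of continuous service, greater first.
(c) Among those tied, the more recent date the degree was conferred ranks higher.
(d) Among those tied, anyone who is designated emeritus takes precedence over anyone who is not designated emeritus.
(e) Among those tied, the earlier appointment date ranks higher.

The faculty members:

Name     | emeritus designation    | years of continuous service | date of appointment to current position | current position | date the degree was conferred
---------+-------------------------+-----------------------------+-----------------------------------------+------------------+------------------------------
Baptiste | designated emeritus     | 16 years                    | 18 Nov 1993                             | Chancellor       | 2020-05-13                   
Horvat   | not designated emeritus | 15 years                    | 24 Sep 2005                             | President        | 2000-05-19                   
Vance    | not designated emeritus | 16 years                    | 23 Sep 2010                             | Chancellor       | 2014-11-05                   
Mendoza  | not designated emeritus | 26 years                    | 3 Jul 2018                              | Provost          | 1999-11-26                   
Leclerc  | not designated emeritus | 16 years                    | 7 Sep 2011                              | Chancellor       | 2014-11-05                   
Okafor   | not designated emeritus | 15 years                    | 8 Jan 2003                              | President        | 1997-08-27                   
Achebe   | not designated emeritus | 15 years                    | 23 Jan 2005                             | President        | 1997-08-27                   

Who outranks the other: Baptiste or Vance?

Baptiste

By current position: Baptiste, Vance and Leclerc (Chancellor); then Horvat, Okafor and Achebe (President); then Mendoza (Provost).
Baptiste, Vance and Leclerc all have years of continuous service 16 years, so the next rule applies.
Among Baptiste, Vance and Leclerc, by date the degree was conferred (later first): Baptiste (2020-05-13) before Vance and Leclerc (2014-11-05).
Vance and Leclerc are each not designated emeritus, so the next rule applies.
Among Vance and Leclerc, by date of appointment to current position (earlier first): Vance (23 Sep 2010) before Leclerc (7 Sep 2011).
Horvat, Okafor and Achebe all have years of continuous service 15 years, so the next rule applies.
Among Horvat, Okafor and Achebe, by date the degree was conferred (later first): Horvat (2000-05-19) before Okafor and Achebe (1997-08-27).
Okafor and Achebe are each not designated emeritus, so the next rule applies.
Among Okafor and Achebe, by date of appointment to current position (earlier first): Okafor (8 Jan 2003) before Achebe (23 Jan 2005).
So Baptiste takes precedence.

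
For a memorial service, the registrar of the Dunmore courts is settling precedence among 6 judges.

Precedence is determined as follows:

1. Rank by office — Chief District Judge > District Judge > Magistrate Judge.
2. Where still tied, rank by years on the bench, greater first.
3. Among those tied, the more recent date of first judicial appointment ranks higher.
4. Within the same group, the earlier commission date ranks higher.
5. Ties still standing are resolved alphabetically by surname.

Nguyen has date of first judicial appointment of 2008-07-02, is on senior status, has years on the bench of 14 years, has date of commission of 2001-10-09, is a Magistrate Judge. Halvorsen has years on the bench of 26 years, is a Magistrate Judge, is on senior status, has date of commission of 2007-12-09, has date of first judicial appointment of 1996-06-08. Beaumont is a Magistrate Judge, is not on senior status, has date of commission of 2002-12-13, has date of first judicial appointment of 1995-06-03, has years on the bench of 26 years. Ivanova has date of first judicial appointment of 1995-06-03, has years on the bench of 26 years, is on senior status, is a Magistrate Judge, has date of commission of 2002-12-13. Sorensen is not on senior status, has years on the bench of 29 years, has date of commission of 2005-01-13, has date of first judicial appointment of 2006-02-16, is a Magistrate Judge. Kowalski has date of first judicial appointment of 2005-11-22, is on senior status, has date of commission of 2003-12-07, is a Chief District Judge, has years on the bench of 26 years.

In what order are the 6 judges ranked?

By office: Kowalski (Chief District Judge); then Sorensen, Halvorsen, Beaumont, Ivanova and Nguyen (Magistrate Judge).
Among Sorensen, Halvorsen, Beaumont, Ivanova and Nguyen, by years on the bench (higher first): Sorensen (29 years) before Halvorsen, Beaumont and Ivanova (26 years) before Nguyen (14 years).
Among Halvorsen, Beaumont and Ivanova, by date of first judicial appointment (later first): Halvorsen (1996-06-08) before Beaumont and Ivanova (1995-06-03).
Beaumont and Ivanova both have date of commission 2002-12-13, so the next rule applies.
Among Beaumont and Ivanova, alphabetically by surname: Beaumont before Ivanova.
Full order: Kowalski, Sorensen, Halvorsen, Beaumont, Ivanova, Nguyen.

Kowalski, Sorensen, Halvorsen, Beaumont, Ivanova, Nguyen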